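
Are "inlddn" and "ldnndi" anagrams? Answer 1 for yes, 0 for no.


Strings: "inlddn", "ldnndi"
Sorted first:  ddilnn
Sorted second: ddilnn
Sorted forms match => anagrams

1


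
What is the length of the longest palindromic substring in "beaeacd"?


Input: "beaeacd"
Checking substrings for palindromes:
  [1:4] "eae" (len 3) => palindrome
  [2:5] "aea" (len 3) => palindrome
Longest palindromic substring: "eae" with length 3

3


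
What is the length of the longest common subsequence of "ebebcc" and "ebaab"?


LCS of "ebebcc" and "ebaab"
DP table:
           e    b    a    a    b
      0    0    0    0    0    0
  e   0    1    1    1    1    1
  b   0    1    2    2    2    2
  e   0    1    2    2    2    2
  b   0    1    2    2    2    3
  c   0    1    2    2    2    3
  c   0    1    2    2    2    3
LCS length = dp[6][5] = 3

3


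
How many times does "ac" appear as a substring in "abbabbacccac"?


Searching for "ac" in "abbabbacccac"
Scanning each position:
  Position 0: "ab" => no
  Position 1: "bb" => no
  Position 2: "ba" => no
  Position 3: "ab" => no
  Position 4: "bb" => no
  Position 5: "ba" => no
  Position 6: "ac" => MATCH
  Position 7: "cc" => no
  Position 8: "cc" => no
  Position 9: "ca" => no
  Position 10: "ac" => MATCH
Total occurrences: 2

2


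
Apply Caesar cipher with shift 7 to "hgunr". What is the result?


Caesar cipher: shift "hgunr" by 7
  'h' (pos 7) + 7 = pos 14 = 'o'
  'g' (pos 6) + 7 = pos 13 = 'n'
  'u' (pos 20) + 7 = pos 1 = 'b'
  'n' (pos 13) + 7 = pos 20 = 'u'
  'r' (pos 17) + 7 = pos 24 = 'y'
Result: onbuy

onbuy


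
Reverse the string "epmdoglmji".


Input: epmdoglmji
Reading characters right to left:
  Position 9: 'i'
  Position 8: 'j'
  Position 7: 'm'
  Position 6: 'l'
  Position 5: 'g'
  Position 4: 'o'
  Position 3: 'd'
  Position 2: 'm'
  Position 1: 'p'
  Position 0: 'e'
Reversed: ijmlgodmpe

ijmlgodmpe


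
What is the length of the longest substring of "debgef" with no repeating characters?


Input: "debgef"
Sliding window (track last position of each char):
  Position 0 ('d'): window [0,0] length 1 -- new best
  Position 1 ('e'): window [0,1] length 2 -- new best
  Position 2 ('b'): window [0,2] length 3 -- new best
  Position 3 ('g'): window [0,3] length 4 -- new best
  Position 4 ('e'): repeat (last at 1), move window start to 2
  Position 4 ('e'): window [2,4] length 3
  Position 5 ('f'): window [2,5] length 4
Longest substring with no repeats: "debg" with length 4

4


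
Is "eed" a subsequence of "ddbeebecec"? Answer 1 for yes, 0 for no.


Check if "eed" is a subsequence of "ddbeebecec"
Greedy scan:
  Position 0 ('d'): no match needed
  Position 1 ('d'): no match needed
  Position 2 ('b'): no match needed
  Position 3 ('e'): matches sub[0] = 'e'
  Position 4 ('e'): matches sub[1] = 'e'
  Position 5 ('b'): no match needed
  Position 6 ('e'): no match needed
  Position 7 ('c'): no match needed
  Position 8 ('e'): no match needed
  Position 9 ('c'): no match needed
Only matched 2/3 characters => not a subsequence

0


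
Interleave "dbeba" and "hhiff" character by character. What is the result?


Interleaving "dbeba" and "hhiff":
  Position 0: 'd' from first, 'h' from second => "dh"
  Position 1: 'b' from first, 'h' from second => "bh"
  Position 2: 'e' from first, 'i' from second => "ei"
  Position 3: 'b' from first, 'f' from second => "bf"
  Position 4: 'a' from first, 'f' from second => "af"
Result: dhbheibfaf

dhbheibfaf


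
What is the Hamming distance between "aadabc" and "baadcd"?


Comparing "aadabc" and "baadcd" position by position:
  Position 0: 'a' vs 'b' => differ
  Position 1: 'a' vs 'a' => same
  Position 2: 'd' vs 'a' => differ
  Position 3: 'a' vs 'd' => differ
  Position 4: 'b' vs 'c' => differ
  Position 5: 'c' vs 'd' => differ
Total differences (Hamming distance): 5

5


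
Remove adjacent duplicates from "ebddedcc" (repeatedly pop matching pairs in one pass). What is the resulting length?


Input: ebddedcc
Stack-based adjacent duplicate removal:
  Read 'e': push. Stack: e
  Read 'b': push. Stack: eb
  Read 'd': push. Stack: ebd
  Read 'd': matches stack top 'd' => pop. Stack: eb
  Read 'e': push. Stack: ebe
  Read 'd': push. Stack: ebed
  Read 'c': push. Stack: ebedc
  Read 'c': matches stack top 'c' => pop. Stack: ebed
Final stack: "ebed" (length 4)

4


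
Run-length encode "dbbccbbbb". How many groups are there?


Input: dbbccbbbb
Scanning for consecutive runs:
  Group 1: 'd' x 1 (positions 0-0)
  Group 2: 'b' x 2 (positions 1-2)
  Group 3: 'c' x 2 (positions 3-4)
  Group 4: 'b' x 4 (positions 5-8)
Total groups: 4

4


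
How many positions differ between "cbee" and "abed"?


Comparing "cbee" and "abed" position by position:
  Position 0: 'c' vs 'a' => DIFFER
  Position 1: 'b' vs 'b' => same
  Position 2: 'e' vs 'e' => same
  Position 3: 'e' vs 'd' => DIFFER
Positions that differ: 2

2


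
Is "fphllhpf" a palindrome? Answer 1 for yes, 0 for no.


Input: fphllhpf
Reversed: fphllhpf
  Compare pos 0 ('f') with pos 7 ('f'): match
  Compare pos 1 ('p') with pos 6 ('p'): match
  Compare pos 2 ('h') with pos 5 ('h'): match
  Compare pos 3 ('l') with pos 4 ('l'): match
Result: palindrome

1


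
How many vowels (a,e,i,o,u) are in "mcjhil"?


Input: mcjhil
Checking each character:
  'm' at position 0: consonant
  'c' at position 1: consonant
  'j' at position 2: consonant
  'h' at position 3: consonant
  'i' at position 4: vowel (running total: 1)
  'l' at position 5: consonant
Total vowels: 1

1


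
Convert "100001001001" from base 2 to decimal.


Input: "100001001001" in base 2
Positional expansion:
  Digit '1' (value 1) x 2^11 = 2048
  Digit '0' (value 0) x 2^10 = 0
  Digit '0' (value 0) x 2^9 = 0
  Digit '0' (value 0) x 2^8 = 0
  Digit '0' (value 0) x 2^7 = 0
  Digit '1' (value 1) x 2^6 = 64
  Digit '0' (value 0) x 2^5 = 0
  Digit '0' (value 0) x 2^4 = 0
  Digit '1' (value 1) x 2^3 = 8
  Digit '0' (value 0) x 2^2 = 0
  Digit '0' (value 0) x 2^1 = 0
  Digit '1' (value 1) x 2^0 = 1
Sum = 2121

2121


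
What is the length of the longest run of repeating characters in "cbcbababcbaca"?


Input: "cbcbababcbaca"
Scanning for longest run:
  Position 1 ('b'): new char, reset run to 1
  Position 2 ('c'): new char, reset run to 1
  Position 3 ('b'): new char, reset run to 1
  Position 4 ('a'): new char, reset run to 1
  Position 5 ('b'): new char, reset run to 1
  Position 6 ('a'): new char, reset run to 1
  Position 7 ('b'): new char, reset run to 1
  Position 8 ('c'): new char, reset run to 1
  Position 9 ('b'): new char, reset run to 1
  Position 10 ('a'): new char, reset run to 1
  Position 11 ('c'): new char, reset run to 1
  Position 12 ('a'): new char, reset run to 1
Longest run: 'c' with length 1

1


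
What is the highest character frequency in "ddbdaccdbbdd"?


Input: ddbdaccdbbdd
Character counts:
  'a': 1
  'b': 3
  'c': 2
  'd': 6
Maximum frequency: 6

6


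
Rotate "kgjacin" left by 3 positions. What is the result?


Input: "kgjacin", rotate left by 3
First 3 characters: "kgj"
Remaining characters: "acin"
Concatenate remaining + first: "acin" + "kgj" = "acinkgj"

acinkgj


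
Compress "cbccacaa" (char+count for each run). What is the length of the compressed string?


Input: cbccacaa
Runs:
  'c' x 1 => "c1"
  'b' x 1 => "b1"
  'c' x 2 => "c2"
  'a' x 1 => "a1"
  'c' x 1 => "c1"
  'a' x 2 => "a2"
Compressed: "c1b1c2a1c1a2"
Compressed length: 12

12


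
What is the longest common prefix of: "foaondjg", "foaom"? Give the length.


Words: foaondjg, foaom
  Position 0: all 'f' => match
  Position 1: all 'o' => match
  Position 2: all 'a' => match
  Position 3: all 'o' => match
  Position 4: ('n', 'm') => mismatch, stop
LCP = "foao" (length 4)

4


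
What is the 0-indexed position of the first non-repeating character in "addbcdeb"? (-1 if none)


Input: addbcdeb
Character frequencies:
  'a': 1
  'b': 2
  'c': 1
  'd': 3
  'e': 1
Scanning left to right for freq == 1:
  Position 0 ('a'): unique! => answer = 0

0


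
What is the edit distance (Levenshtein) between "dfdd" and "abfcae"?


Computing edit distance: "dfdd" -> "abfcae"
DP table:
           a    b    f    c    a    e
      0    1    2    3    4    5    6
  d   1    1    2    3    4    5    6
  f   2    2    2    2    3    4    5
  d   3    3    3    3    3    4    5
  d   4    4    4    4    4    4    5
Edit distance = dp[4][6] = 5

5


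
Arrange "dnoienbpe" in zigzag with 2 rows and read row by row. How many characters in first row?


Zigzag "dnoienbpe" into 2 rows:
Placing characters:
  'd' => row 0
  'n' => row 1
  'o' => row 0
  'i' => row 1
  'e' => row 0
  'n' => row 1
  'b' => row 0
  'p' => row 1
  'e' => row 0
Rows:
  Row 0: "doebe"
  Row 1: "ninp"
First row length: 5

5


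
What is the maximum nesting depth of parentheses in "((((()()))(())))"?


Input: "((((()()))(())))"
Tracking depth:
  Position 0 '(': depth becomes 1
  Position 1 '(': depth becomes 2
  Position 2 '(': depth becomes 3
  Position 3 '(': depth becomes 4
  Position 4 '(': depth becomes 5
  Position 5 ')': depth becomes 4
  Position 6 '(': depth becomes 5
  Position 7 ')': depth becomes 4
  Position 8 ')': depth becomes 3
  Position 9 ')': depth becomes 2
  Position 10 '(': depth becomes 3
  Position 11 '(': depth becomes 4
  Position 12 ')': depth becomes 3
  Position 13 ')': depth becomes 2
  Position 14 ')': depth becomes 1
  Position 15 ')': depth becomes 0
Maximum depth reached: 5

5


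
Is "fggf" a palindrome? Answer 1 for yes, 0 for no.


Input: fggf
Reversed: fggf
  Compare pos 0 ('f') with pos 3 ('f'): match
  Compare pos 1 ('g') with pos 2 ('g'): match
Result: palindrome

1


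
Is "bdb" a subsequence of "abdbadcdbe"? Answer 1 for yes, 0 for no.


Check if "bdb" is a subsequence of "abdbadcdbe"
Greedy scan:
  Position 0 ('a'): no match needed
  Position 1 ('b'): matches sub[0] = 'b'
  Position 2 ('d'): matches sub[1] = 'd'
  Position 3 ('b'): matches sub[2] = 'b'
  Position 4 ('a'): no match needed
  Position 5 ('d'): no match needed
  Position 6 ('c'): no match needed
  Position 7 ('d'): no match needed
  Position 8 ('b'): no match needed
  Position 9 ('e'): no match needed
All 3 characters matched => is a subsequence

1


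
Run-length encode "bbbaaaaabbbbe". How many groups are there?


Input: bbbaaaaabbbbe
Scanning for consecutive runs:
  Group 1: 'b' x 3 (positions 0-2)
  Group 2: 'a' x 5 (positions 3-7)
  Group 3: 'b' x 4 (positions 8-11)
  Group 4: 'e' x 1 (positions 12-12)
Total groups: 4

4


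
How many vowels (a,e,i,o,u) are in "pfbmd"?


Input: pfbmd
Checking each character:
  'p' at position 0: consonant
  'f' at position 1: consonant
  'b' at position 2: consonant
  'm' at position 3: consonant
  'd' at position 4: consonant
Total vowels: 0

0


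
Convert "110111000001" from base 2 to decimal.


Input: "110111000001" in base 2
Positional expansion:
  Digit '1' (value 1) x 2^11 = 2048
  Digit '1' (value 1) x 2^10 = 1024
  Digit '0' (value 0) x 2^9 = 0
  Digit '1' (value 1) x 2^8 = 256
  Digit '1' (value 1) x 2^7 = 128
  Digit '1' (value 1) x 2^6 = 64
  Digit '0' (value 0) x 2^5 = 0
  Digit '0' (value 0) x 2^4 = 0
  Digit '0' (value 0) x 2^3 = 0
  Digit '0' (value 0) x 2^2 = 0
  Digit '0' (value 0) x 2^1 = 0
  Digit '1' (value 1) x 2^0 = 1
Sum = 3521

3521


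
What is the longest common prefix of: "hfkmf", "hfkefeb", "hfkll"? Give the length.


Words: hfkmf, hfkefeb, hfkll
  Position 0: all 'h' => match
  Position 1: all 'f' => match
  Position 2: all 'k' => match
  Position 3: ('m', 'e', 'l') => mismatch, stop
LCP = "hfk" (length 3)

3


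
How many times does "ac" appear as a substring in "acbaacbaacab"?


Searching for "ac" in "acbaacbaacab"
Scanning each position:
  Position 0: "ac" => MATCH
  Position 1: "cb" => no
  Position 2: "ba" => no
  Position 3: "aa" => no
  Position 4: "ac" => MATCH
  Position 5: "cb" => no
  Position 6: "ba" => no
  Position 7: "aa" => no
  Position 8: "ac" => MATCH
  Position 9: "ca" => no
  Position 10: "ab" => no
Total occurrences: 3

3


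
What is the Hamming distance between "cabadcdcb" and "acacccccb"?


Comparing "cabadcdcb" and "acacccccb" position by position:
  Position 0: 'c' vs 'a' => differ
  Position 1: 'a' vs 'c' => differ
  Position 2: 'b' vs 'a' => differ
  Position 3: 'a' vs 'c' => differ
  Position 4: 'd' vs 'c' => differ
  Position 5: 'c' vs 'c' => same
  Position 6: 'd' vs 'c' => differ
  Position 7: 'c' vs 'c' => same
  Position 8: 'b' vs 'b' => same
Total differences (Hamming distance): 6

6


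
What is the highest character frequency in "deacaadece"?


Input: deacaadece
Character counts:
  'a': 3
  'c': 2
  'd': 2
  'e': 3
Maximum frequency: 3

3


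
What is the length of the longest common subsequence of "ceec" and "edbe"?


LCS of "ceec" and "edbe"
DP table:
           e    d    b    e
      0    0    0    0    0
  c   0    0    0    0    0
  e   0    1    1    1    1
  e   0    1    1    1    2
  c   0    1    1    1    2
LCS length = dp[4][4] = 2

2


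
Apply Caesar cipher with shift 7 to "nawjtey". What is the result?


Caesar cipher: shift "nawjtey" by 7
  'n' (pos 13) + 7 = pos 20 = 'u'
  'a' (pos 0) + 7 = pos 7 = 'h'
  'w' (pos 22) + 7 = pos 3 = 'd'
  'j' (pos 9) + 7 = pos 16 = 'q'
  't' (pos 19) + 7 = pos 0 = 'a'
  'e' (pos 4) + 7 = pos 11 = 'l'
  'y' (pos 24) + 7 = pos 5 = 'f'
Result: uhdqalf

uhdqalf


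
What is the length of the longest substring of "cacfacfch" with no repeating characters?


Input: "cacfacfch"
Sliding window (track last position of each char):
  Position 0 ('c'): window [0,0] length 1 -- new best
  Position 1 ('a'): window [0,1] length 2 -- new best
  Position 2 ('c'): repeat (last at 0), move window start to 1
  Position 2 ('c'): window [1,2] length 2
  Position 3 ('f'): window [1,3] length 3 -- new best
  Position 4 ('a'): repeat (last at 1), move window start to 2
  Position 4 ('a'): window [2,4] length 3
  Position 5 ('c'): repeat (last at 2), move window start to 3
  Position 5 ('c'): window [3,5] length 3
  Position 6 ('f'): repeat (last at 3), move window start to 4
  Position 6 ('f'): window [4,6] length 3
  Position 7 ('c'): repeat (last at 5), move window start to 6
  Position 7 ('c'): window [6,7] length 2
  Position 8 ('h'): window [6,8] length 3
Longest substring with no repeats: "acf" with length 3

3


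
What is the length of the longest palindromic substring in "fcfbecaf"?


Input: "fcfbecaf"
Checking substrings for palindromes:
  [0:3] "fcf" (len 3) => palindrome
Longest palindromic substring: "fcf" with length 3

3


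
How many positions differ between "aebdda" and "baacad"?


Comparing "aebdda" and "baacad" position by position:
  Position 0: 'a' vs 'b' => DIFFER
  Position 1: 'e' vs 'a' => DIFFER
  Position 2: 'b' vs 'a' => DIFFER
  Position 3: 'd' vs 'c' => DIFFER
  Position 4: 'd' vs 'a' => DIFFER
  Position 5: 'a' vs 'd' => DIFFER
Positions that differ: 6

6


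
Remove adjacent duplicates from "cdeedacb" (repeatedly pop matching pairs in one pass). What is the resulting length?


Input: cdeedacb
Stack-based adjacent duplicate removal:
  Read 'c': push. Stack: c
  Read 'd': push. Stack: cd
  Read 'e': push. Stack: cde
  Read 'e': matches stack top 'e' => pop. Stack: cd
  Read 'd': matches stack top 'd' => pop. Stack: c
  Read 'a': push. Stack: ca
  Read 'c': push. Stack: cac
  Read 'b': push. Stack: cacb
Final stack: "cacb" (length 4)

4


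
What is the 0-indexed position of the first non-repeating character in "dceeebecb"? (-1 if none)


Input: dceeebecb
Character frequencies:
  'b': 2
  'c': 2
  'd': 1
  'e': 4
Scanning left to right for freq == 1:
  Position 0 ('d'): unique! => answer = 0

0


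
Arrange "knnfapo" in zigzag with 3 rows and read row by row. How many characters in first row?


Zigzag "knnfapo" into 3 rows:
Placing characters:
  'k' => row 0
  'n' => row 1
  'n' => row 2
  'f' => row 1
  'a' => row 0
  'p' => row 1
  'o' => row 2
Rows:
  Row 0: "ka"
  Row 1: "nfp"
  Row 2: "no"
First row length: 2

2


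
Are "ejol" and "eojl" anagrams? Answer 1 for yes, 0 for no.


Strings: "ejol", "eojl"
Sorted first:  ejlo
Sorted second: ejlo
Sorted forms match => anagrams

1


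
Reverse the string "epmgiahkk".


Input: epmgiahkk
Reading characters right to left:
  Position 8: 'k'
  Position 7: 'k'
  Position 6: 'h'
  Position 5: 'a'
  Position 4: 'i'
  Position 3: 'g'
  Position 2: 'm'
  Position 1: 'p'
  Position 0: 'e'
Reversed: kkhaigmpe

kkhaigmpe


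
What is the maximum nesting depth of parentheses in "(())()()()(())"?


Input: "(())()()()(())"
Tracking depth:
  Position 0 '(': depth becomes 1
  Position 1 '(': depth becomes 2
  Position 2 ')': depth becomes 1
  Position 3 ')': depth becomes 0
  Position 4 '(': depth becomes 1
  Position 5 ')': depth becomes 0
  Position 6 '(': depth becomes 1
  Position 7 ')': depth becomes 0
  Position 8 '(': depth becomes 1
  Position 9 ')': depth becomes 0
  Position 10 '(': depth becomes 1
  Position 11 '(': depth becomes 2
  Position 12 ')': depth becomes 1
  Position 13 ')': depth becomes 0
Maximum depth reached: 2

2


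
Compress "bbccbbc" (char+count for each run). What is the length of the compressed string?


Input: bbccbbc
Runs:
  'b' x 2 => "b2"
  'c' x 2 => "c2"
  'b' x 2 => "b2"
  'c' x 1 => "c1"
Compressed: "b2c2b2c1"
Compressed length: 8

8


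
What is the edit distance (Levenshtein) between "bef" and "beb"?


Computing edit distance: "bef" -> "beb"
DP table:
           b    e    b
      0    1    2    3
  b   1    0    1    2
  e   2    1    0    1
  f   3    2    1    1
Edit distance = dp[3][3] = 1

1


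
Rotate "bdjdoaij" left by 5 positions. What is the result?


Input: "bdjdoaij", rotate left by 5
First 5 characters: "bdjdo"
Remaining characters: "aij"
Concatenate remaining + first: "aij" + "bdjdo" = "aijbdjdo"

aijbdjdo


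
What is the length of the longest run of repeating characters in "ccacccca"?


Input: "ccacccca"
Scanning for longest run:
  Position 1 ('c'): continues run of 'c', length=2
  Position 2 ('a'): new char, reset run to 1
  Position 3 ('c'): new char, reset run to 1
  Position 4 ('c'): continues run of 'c', length=2
  Position 5 ('c'): continues run of 'c', length=3
  Position 6 ('c'): continues run of 'c', length=4
  Position 7 ('a'): new char, reset run to 1
Longest run: 'c' with length 4

4


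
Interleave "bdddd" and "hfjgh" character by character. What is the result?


Interleaving "bdddd" and "hfjgh":
  Position 0: 'b' from first, 'h' from second => "bh"
  Position 1: 'd' from first, 'f' from second => "df"
  Position 2: 'd' from first, 'j' from second => "dj"
  Position 3: 'd' from first, 'g' from second => "dg"
  Position 4: 'd' from first, 'h' from second => "dh"
Result: bhdfdjdgdh

bhdfdjdgdh


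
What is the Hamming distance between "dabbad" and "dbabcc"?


Comparing "dabbad" and "dbabcc" position by position:
  Position 0: 'd' vs 'd' => same
  Position 1: 'a' vs 'b' => differ
  Position 2: 'b' vs 'a' => differ
  Position 3: 'b' vs 'b' => same
  Position 4: 'a' vs 'c' => differ
  Position 5: 'd' vs 'c' => differ
Total differences (Hamming distance): 4

4


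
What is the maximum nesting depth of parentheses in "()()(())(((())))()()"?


Input: "()()(())(((())))()()"
Tracking depth:
  Position 0 '(': depth becomes 1
  Position 1 ')': depth becomes 0
  Position 2 '(': depth becomes 1
  Position 3 ')': depth becomes 0
  Position 4 '(': depth becomes 1
  Position 5 '(': depth becomes 2
  Position 6 ')': depth becomes 1
  Position 7 ')': depth becomes 0
  Position 8 '(': depth becomes 1
  Position 9 '(': depth becomes 2
  Position 10 '(': depth becomes 3
  Position 11 '(': depth becomes 4
  Position 12 ')': depth becomes 3
  Position 13 ')': depth becomes 2
  Position 14 ')': depth becomes 1
  Position 15 ')': depth becomes 0
  Position 16 '(': depth becomes 1
  Position 17 ')': depth becomes 0
  Position 18 '(': depth becomes 1
  Position 19 ')': depth becomes 0
Maximum depth reached: 4

4


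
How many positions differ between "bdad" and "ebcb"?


Comparing "bdad" and "ebcb" position by position:
  Position 0: 'b' vs 'e' => DIFFER
  Position 1: 'd' vs 'b' => DIFFER
  Position 2: 'a' vs 'c' => DIFFER
  Position 3: 'd' vs 'b' => DIFFER
Positions that differ: 4

4


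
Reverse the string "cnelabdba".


Input: cnelabdba
Reading characters right to left:
  Position 8: 'a'
  Position 7: 'b'
  Position 6: 'd'
  Position 5: 'b'
  Position 4: 'a'
  Position 3: 'l'
  Position 2: 'e'
  Position 1: 'n'
  Position 0: 'c'
Reversed: abdbalenc

abdbalenc


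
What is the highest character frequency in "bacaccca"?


Input: bacaccca
Character counts:
  'a': 3
  'b': 1
  'c': 4
Maximum frequency: 4

4


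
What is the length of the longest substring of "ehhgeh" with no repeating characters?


Input: "ehhgeh"
Sliding window (track last position of each char):
  Position 0 ('e'): window [0,0] length 1 -- new best
  Position 1 ('h'): window [0,1] length 2 -- new best
  Position 2 ('h'): repeat (last at 1), move window start to 2
  Position 2 ('h'): window [2,2] length 1
  Position 3 ('g'): window [2,3] length 2
  Position 4 ('e'): window [2,4] length 3 -- new best
  Position 5 ('h'): repeat (last at 2), move window start to 3
  Position 5 ('h'): window [3,5] length 3
Longest substring with no repeats: "hge" with length 3

3


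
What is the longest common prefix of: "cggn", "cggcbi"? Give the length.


Words: cggn, cggcbi
  Position 0: all 'c' => match
  Position 1: all 'g' => match
  Position 2: all 'g' => match
  Position 3: ('n', 'c') => mismatch, stop
LCP = "cgg" (length 3)

3


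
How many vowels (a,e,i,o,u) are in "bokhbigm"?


Input: bokhbigm
Checking each character:
  'b' at position 0: consonant
  'o' at position 1: vowel (running total: 1)
  'k' at position 2: consonant
  'h' at position 3: consonant
  'b' at position 4: consonant
  'i' at position 5: vowel (running total: 2)
  'g' at position 6: consonant
  'm' at position 7: consonant
Total vowels: 2

2


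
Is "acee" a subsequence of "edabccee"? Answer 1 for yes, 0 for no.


Check if "acee" is a subsequence of "edabccee"
Greedy scan:
  Position 0 ('e'): no match needed
  Position 1 ('d'): no match needed
  Position 2 ('a'): matches sub[0] = 'a'
  Position 3 ('b'): no match needed
  Position 4 ('c'): matches sub[1] = 'c'
  Position 5 ('c'): no match needed
  Position 6 ('e'): matches sub[2] = 'e'
  Position 7 ('e'): matches sub[3] = 'e'
All 4 characters matched => is a subsequence

1


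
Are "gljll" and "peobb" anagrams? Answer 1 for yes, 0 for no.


Strings: "gljll", "peobb"
Sorted first:  gjlll
Sorted second: bbeop
Differ at position 0: 'g' vs 'b' => not anagrams

0


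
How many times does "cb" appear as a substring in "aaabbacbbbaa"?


Searching for "cb" in "aaabbacbbbaa"
Scanning each position:
  Position 0: "aa" => no
  Position 1: "aa" => no
  Position 2: "ab" => no
  Position 3: "bb" => no
  Position 4: "ba" => no
  Position 5: "ac" => no
  Position 6: "cb" => MATCH
  Position 7: "bb" => no
  Position 8: "bb" => no
  Position 9: "ba" => no
  Position 10: "aa" => no
Total occurrences: 1

1


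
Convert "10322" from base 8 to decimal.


Input: "10322" in base 8
Positional expansion:
  Digit '1' (value 1) x 8^4 = 4096
  Digit '0' (value 0) x 8^3 = 0
  Digit '3' (value 3) x 8^2 = 192
  Digit '2' (value 2) x 8^1 = 16
  Digit '2' (value 2) x 8^0 = 2
Sum = 4306

4306


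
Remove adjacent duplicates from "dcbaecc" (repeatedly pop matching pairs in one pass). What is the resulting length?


Input: dcbaecc
Stack-based adjacent duplicate removal:
  Read 'd': push. Stack: d
  Read 'c': push. Stack: dc
  Read 'b': push. Stack: dcb
  Read 'a': push. Stack: dcba
  Read 'e': push. Stack: dcbae
  Read 'c': push. Stack: dcbaec
  Read 'c': matches stack top 'c' => pop. Stack: dcbae
Final stack: "dcbae" (length 5)

5


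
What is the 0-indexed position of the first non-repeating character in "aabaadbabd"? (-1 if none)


Input: aabaadbabd
Character frequencies:
  'a': 5
  'b': 3
  'd': 2
Scanning left to right for freq == 1:
  Position 0 ('a'): freq=5, skip
  Position 1 ('a'): freq=5, skip
  Position 2 ('b'): freq=3, skip
  Position 3 ('a'): freq=5, skip
  Position 4 ('a'): freq=5, skip
  Position 5 ('d'): freq=2, skip
  Position 6 ('b'): freq=3, skip
  Position 7 ('a'): freq=5, skip
  Position 8 ('b'): freq=3, skip
  Position 9 ('d'): freq=2, skip
  No unique character found => answer = -1

-1


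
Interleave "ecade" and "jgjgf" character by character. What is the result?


Interleaving "ecade" and "jgjgf":
  Position 0: 'e' from first, 'j' from second => "ej"
  Position 1: 'c' from first, 'g' from second => "cg"
  Position 2: 'a' from first, 'j' from second => "aj"
  Position 3: 'd' from first, 'g' from second => "dg"
  Position 4: 'e' from first, 'f' from second => "ef"
Result: ejcgajdgef

ejcgajdgef


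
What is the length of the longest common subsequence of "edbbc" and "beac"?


LCS of "edbbc" and "beac"
DP table:
           b    e    a    c
      0    0    0    0    0
  e   0    0    1    1    1
  d   0    0    1    1    1
  b   0    1    1    1    1
  b   0    1    1    1    1
  c   0    1    1    1    2
LCS length = dp[5][4] = 2

2


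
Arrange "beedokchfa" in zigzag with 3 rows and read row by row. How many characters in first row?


Zigzag "beedokchfa" into 3 rows:
Placing characters:
  'b' => row 0
  'e' => row 1
  'e' => row 2
  'd' => row 1
  'o' => row 0
  'k' => row 1
  'c' => row 2
  'h' => row 1
  'f' => row 0
  'a' => row 1
Rows:
  Row 0: "bof"
  Row 1: "edkha"
  Row 2: "ec"
First row length: 3

3


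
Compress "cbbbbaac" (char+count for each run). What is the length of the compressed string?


Input: cbbbbaac
Runs:
  'c' x 1 => "c1"
  'b' x 4 => "b4"
  'a' x 2 => "a2"
  'c' x 1 => "c1"
Compressed: "c1b4a2c1"
Compressed length: 8

8


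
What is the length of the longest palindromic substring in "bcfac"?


Input: "bcfac"
Checking substrings for palindromes:
  No multi-char palindromic substrings found
Longest palindromic substring: "b" with length 1

1


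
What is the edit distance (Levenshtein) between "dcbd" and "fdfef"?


Computing edit distance: "dcbd" -> "fdfef"
DP table:
           f    d    f    e    f
      0    1    2    3    4    5
  d   1    1    1    2    3    4
  c   2    2    2    2    3    4
  b   3    3    3    3    3    4
  d   4    4    3    4    4    4
Edit distance = dp[4][5] = 4

4


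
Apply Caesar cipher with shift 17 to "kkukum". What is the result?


Caesar cipher: shift "kkukum" by 17
  'k' (pos 10) + 17 = pos 1 = 'b'
  'k' (pos 10) + 17 = pos 1 = 'b'
  'u' (pos 20) + 17 = pos 11 = 'l'
  'k' (pos 10) + 17 = pos 1 = 'b'
  'u' (pos 20) + 17 = pos 11 = 'l'
  'm' (pos 12) + 17 = pos 3 = 'd'
Result: bblbld

bblbld


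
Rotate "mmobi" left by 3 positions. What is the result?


Input: "mmobi", rotate left by 3
First 3 characters: "mmo"
Remaining characters: "bi"
Concatenate remaining + first: "bi" + "mmo" = "bimmo"

bimmo


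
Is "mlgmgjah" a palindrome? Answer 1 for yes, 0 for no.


Input: mlgmgjah
Reversed: hajgmglm
  Compare pos 0 ('m') with pos 7 ('h'): MISMATCH
  Compare pos 1 ('l') with pos 6 ('a'): MISMATCH
  Compare pos 2 ('g') with pos 5 ('j'): MISMATCH
  Compare pos 3 ('m') with pos 4 ('g'): MISMATCH
Result: not a palindrome

0


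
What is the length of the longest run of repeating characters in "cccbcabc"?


Input: "cccbcabc"
Scanning for longest run:
  Position 1 ('c'): continues run of 'c', length=2
  Position 2 ('c'): continues run of 'c', length=3
  Position 3 ('b'): new char, reset run to 1
  Position 4 ('c'): new char, reset run to 1
  Position 5 ('a'): new char, reset run to 1
  Position 6 ('b'): new char, reset run to 1
  Position 7 ('c'): new char, reset run to 1
Longest run: 'c' with length 3

3


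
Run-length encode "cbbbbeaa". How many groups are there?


Input: cbbbbeaa
Scanning for consecutive runs:
  Group 1: 'c' x 1 (positions 0-0)
  Group 2: 'b' x 4 (positions 1-4)
  Group 3: 'e' x 1 (positions 5-5)
  Group 4: 'a' x 2 (positions 6-7)
Total groups: 4

4


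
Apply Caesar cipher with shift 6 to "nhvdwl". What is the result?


Caesar cipher: shift "nhvdwl" by 6
  'n' (pos 13) + 6 = pos 19 = 't'
  'h' (pos 7) + 6 = pos 13 = 'n'
  'v' (pos 21) + 6 = pos 1 = 'b'
  'd' (pos 3) + 6 = pos 9 = 'j'
  'w' (pos 22) + 6 = pos 2 = 'c'
  'l' (pos 11) + 6 = pos 17 = 'r'
Result: tnbjcr

tnbjcr


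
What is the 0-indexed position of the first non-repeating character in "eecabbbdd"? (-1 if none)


Input: eecabbbdd
Character frequencies:
  'a': 1
  'b': 3
  'c': 1
  'd': 2
  'e': 2
Scanning left to right for freq == 1:
  Position 0 ('e'): freq=2, skip
  Position 1 ('e'): freq=2, skip
  Position 2 ('c'): unique! => answer = 2

2


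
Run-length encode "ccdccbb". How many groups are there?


Input: ccdccbb
Scanning for consecutive runs:
  Group 1: 'c' x 2 (positions 0-1)
  Group 2: 'd' x 1 (positions 2-2)
  Group 3: 'c' x 2 (positions 3-4)
  Group 4: 'b' x 2 (positions 5-6)
Total groups: 4

4


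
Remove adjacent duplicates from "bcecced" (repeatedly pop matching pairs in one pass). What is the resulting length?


Input: bcecced
Stack-based adjacent duplicate removal:
  Read 'b': push. Stack: b
  Read 'c': push. Stack: bc
  Read 'e': push. Stack: bce
  Read 'c': push. Stack: bcec
  Read 'c': matches stack top 'c' => pop. Stack: bce
  Read 'e': matches stack top 'e' => pop. Stack: bc
  Read 'd': push. Stack: bcd
Final stack: "bcd" (length 3)

3


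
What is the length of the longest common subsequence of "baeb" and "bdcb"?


LCS of "baeb" and "bdcb"
DP table:
           b    d    c    b
      0    0    0    0    0
  b   0    1    1    1    1
  a   0    1    1    1    1
  e   0    1    1    1    1
  b   0    1    1    1    2
LCS length = dp[4][4] = 2

2


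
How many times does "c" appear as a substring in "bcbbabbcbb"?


Searching for "c" in "bcbbabbcbb"
Scanning each position:
  Position 0: "b" => no
  Position 1: "c" => MATCH
  Position 2: "b" => no
  Position 3: "b" => no
  Position 4: "a" => no
  Position 5: "b" => no
  Position 6: "b" => no
  Position 7: "c" => MATCH
  Position 8: "b" => no
  Position 9: "b" => no
Total occurrences: 2

2


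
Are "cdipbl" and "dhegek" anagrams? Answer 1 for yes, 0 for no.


Strings: "cdipbl", "dhegek"
Sorted first:  bcdilp
Sorted second: deeghk
Differ at position 0: 'b' vs 'd' => not anagrams

0


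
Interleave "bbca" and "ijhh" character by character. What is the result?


Interleaving "bbca" and "ijhh":
  Position 0: 'b' from first, 'i' from second => "bi"
  Position 1: 'b' from first, 'j' from second => "bj"
  Position 2: 'c' from first, 'h' from second => "ch"
  Position 3: 'a' from first, 'h' from second => "ah"
Result: bibjchah

bibjchah


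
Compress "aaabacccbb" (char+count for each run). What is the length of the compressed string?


Input: aaabacccbb
Runs:
  'a' x 3 => "a3"
  'b' x 1 => "b1"
  'a' x 1 => "a1"
  'c' x 3 => "c3"
  'b' x 2 => "b2"
Compressed: "a3b1a1c3b2"
Compressed length: 10

10


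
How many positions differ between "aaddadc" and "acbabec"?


Comparing "aaddadc" and "acbabec" position by position:
  Position 0: 'a' vs 'a' => same
  Position 1: 'a' vs 'c' => DIFFER
  Position 2: 'd' vs 'b' => DIFFER
  Position 3: 'd' vs 'a' => DIFFER
  Position 4: 'a' vs 'b' => DIFFER
  Position 5: 'd' vs 'e' => DIFFER
  Position 6: 'c' vs 'c' => same
Positions that differ: 5

5


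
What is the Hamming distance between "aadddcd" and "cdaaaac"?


Comparing "aadddcd" and "cdaaaac" position by position:
  Position 0: 'a' vs 'c' => differ
  Position 1: 'a' vs 'd' => differ
  Position 2: 'd' vs 'a' => differ
  Position 3: 'd' vs 'a' => differ
  Position 4: 'd' vs 'a' => differ
  Position 5: 'c' vs 'a' => differ
  Position 6: 'd' vs 'c' => differ
Total differences (Hamming distance): 7

7


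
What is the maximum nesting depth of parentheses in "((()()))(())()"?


Input: "((()()))(())()"
Tracking depth:
  Position 0 '(': depth becomes 1
  Position 1 '(': depth becomes 2
  Position 2 '(': depth becomes 3
  Position 3 ')': depth becomes 2
  Position 4 '(': depth becomes 3
  Position 5 ')': depth becomes 2
  Position 6 ')': depth becomes 1
  Position 7 ')': depth becomes 0
  Position 8 '(': depth becomes 1
  Position 9 '(': depth becomes 2
  Position 10 ')': depth becomes 1
  Position 11 ')': depth becomes 0
  Position 12 '(': depth becomes 1
  Position 13 ')': depth becomes 0
Maximum depth reached: 3

3


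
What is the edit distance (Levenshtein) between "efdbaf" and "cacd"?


Computing edit distance: "efdbaf" -> "cacd"
DP table:
           c    a    c    d
      0    1    2    3    4
  e   1    1    2    3    4
  f   2    2    2    3    4
  d   3    3    3    3    3
  b   4    4    4    4    4
  a   5    5    4    5    5
  f   6    6    5    5    6
Edit distance = dp[6][4] = 6

6


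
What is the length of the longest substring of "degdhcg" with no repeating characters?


Input: "degdhcg"
Sliding window (track last position of each char):
  Position 0 ('d'): window [0,0] length 1 -- new best
  Position 1 ('e'): window [0,1] length 2 -- new best
  Position 2 ('g'): window [0,2] length 3 -- new best
  Position 3 ('d'): repeat (last at 0), move window start to 1
  Position 3 ('d'): window [1,3] length 3
  Position 4 ('h'): window [1,4] length 4 -- new best
  Position 5 ('c'): window [1,5] length 5 -- new best
  Position 6 ('g'): repeat (last at 2), move window start to 3
  Position 6 ('g'): window [3,6] length 4
Longest substring with no repeats: "egdhc" with length 5

5


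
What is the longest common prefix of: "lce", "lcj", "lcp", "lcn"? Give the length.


Words: lce, lcj, lcp, lcn
  Position 0: all 'l' => match
  Position 1: all 'c' => match
  Position 2: ('e', 'j', 'p', 'n') => mismatch, stop
LCP = "lc" (length 2)

2


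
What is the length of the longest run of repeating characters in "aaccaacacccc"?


Input: "aaccaacacccc"
Scanning for longest run:
  Position 1 ('a'): continues run of 'a', length=2
  Position 2 ('c'): new char, reset run to 1
  Position 3 ('c'): continues run of 'c', length=2
  Position 4 ('a'): new char, reset run to 1
  Position 5 ('a'): continues run of 'a', length=2
  Position 6 ('c'): new char, reset run to 1
  Position 7 ('a'): new char, reset run to 1
  Position 8 ('c'): new char, reset run to 1
  Position 9 ('c'): continues run of 'c', length=2
  Position 10 ('c'): continues run of 'c', length=3
  Position 11 ('c'): continues run of 'c', length=4
Longest run: 'c' with length 4

4


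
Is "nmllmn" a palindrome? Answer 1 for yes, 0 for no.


Input: nmllmn
Reversed: nmllmn
  Compare pos 0 ('n') with pos 5 ('n'): match
  Compare pos 1 ('m') with pos 4 ('m'): match
  Compare pos 2 ('l') with pos 3 ('l'): match
Result: palindrome

1


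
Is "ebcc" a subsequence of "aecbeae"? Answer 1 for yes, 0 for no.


Check if "ebcc" is a subsequence of "aecbeae"
Greedy scan:
  Position 0 ('a'): no match needed
  Position 1 ('e'): matches sub[0] = 'e'
  Position 2 ('c'): no match needed
  Position 3 ('b'): matches sub[1] = 'b'
  Position 4 ('e'): no match needed
  Position 5 ('a'): no match needed
  Position 6 ('e'): no match needed
Only matched 2/4 characters => not a subsequence

0


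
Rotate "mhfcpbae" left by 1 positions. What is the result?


Input: "mhfcpbae", rotate left by 1
First 1 characters: "m"
Remaining characters: "hfcpbae"
Concatenate remaining + first: "hfcpbae" + "m" = "hfcpbaem"

hfcpbaem


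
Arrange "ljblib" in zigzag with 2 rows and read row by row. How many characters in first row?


Zigzag "ljblib" into 2 rows:
Placing characters:
  'l' => row 0
  'j' => row 1
  'b' => row 0
  'l' => row 1
  'i' => row 0
  'b' => row 1
Rows:
  Row 0: "lbi"
  Row 1: "jlb"
First row length: 3

3


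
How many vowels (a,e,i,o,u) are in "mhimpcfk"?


Input: mhimpcfk
Checking each character:
  'm' at position 0: consonant
  'h' at position 1: consonant
  'i' at position 2: vowel (running total: 1)
  'm' at position 3: consonant
  'p' at position 4: consonant
  'c' at position 5: consonant
  'f' at position 6: consonant
  'k' at position 7: consonant
Total vowels: 1

1


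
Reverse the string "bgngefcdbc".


Input: bgngefcdbc
Reading characters right to left:
  Position 9: 'c'
  Position 8: 'b'
  Position 7: 'd'
  Position 6: 'c'
  Position 5: 'f'
  Position 4: 'e'
  Position 3: 'g'
  Position 2: 'n'
  Position 1: 'g'
  Position 0: 'b'
Reversed: cbdcfegngb

cbdcfegngb


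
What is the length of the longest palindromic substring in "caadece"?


Input: "caadece"
Checking substrings for palindromes:
  [4:7] "ece" (len 3) => palindrome
  [1:3] "aa" (len 2) => palindrome
Longest palindromic substring: "ece" with length 3

3


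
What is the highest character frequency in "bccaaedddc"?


Input: bccaaedddc
Character counts:
  'a': 2
  'b': 1
  'c': 3
  'd': 3
  'e': 1
Maximum frequency: 3

3


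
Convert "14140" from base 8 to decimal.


Input: "14140" in base 8
Positional expansion:
  Digit '1' (value 1) x 8^4 = 4096
  Digit '4' (value 4) x 8^3 = 2048
  Digit '1' (value 1) x 8^2 = 64
  Digit '4' (value 4) x 8^1 = 32
  Digit '0' (value 0) x 8^0 = 0
Sum = 6240

6240


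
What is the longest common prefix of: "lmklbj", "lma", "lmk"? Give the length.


Words: lmklbj, lma, lmk
  Position 0: all 'l' => match
  Position 1: all 'm' => match
  Position 2: ('k', 'a', 'k') => mismatch, stop
LCP = "lm" (length 2)

2


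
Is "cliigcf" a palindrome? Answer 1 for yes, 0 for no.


Input: cliigcf
Reversed: fcgiilc
  Compare pos 0 ('c') with pos 6 ('f'): MISMATCH
  Compare pos 1 ('l') with pos 5 ('c'): MISMATCH
  Compare pos 2 ('i') with pos 4 ('g'): MISMATCH
Result: not a palindrome

0


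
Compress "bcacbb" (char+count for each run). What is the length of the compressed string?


Input: bcacbb
Runs:
  'b' x 1 => "b1"
  'c' x 1 => "c1"
  'a' x 1 => "a1"
  'c' x 1 => "c1"
  'b' x 2 => "b2"
Compressed: "b1c1a1c1b2"
Compressed length: 10

10


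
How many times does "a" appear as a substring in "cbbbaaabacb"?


Searching for "a" in "cbbbaaabacb"
Scanning each position:
  Position 0: "c" => no
  Position 1: "b" => no
  Position 2: "b" => no
  Position 3: "b" => no
  Position 4: "a" => MATCH
  Position 5: "a" => MATCH
  Position 6: "a" => MATCH
  Position 7: "b" => no
  Position 8: "a" => MATCH
  Position 9: "c" => no
  Position 10: "b" => no
Total occurrences: 4

4


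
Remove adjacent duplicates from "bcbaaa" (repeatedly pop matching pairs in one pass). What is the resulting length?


Input: bcbaaa
Stack-based adjacent duplicate removal:
  Read 'b': push. Stack: b
  Read 'c': push. Stack: bc
  Read 'b': push. Stack: bcb
  Read 'a': push. Stack: bcba
  Read 'a': matches stack top 'a' => pop. Stack: bcb
  Read 'a': push. Stack: bcba
Final stack: "bcba" (length 4)

4


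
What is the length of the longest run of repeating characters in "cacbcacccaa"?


Input: "cacbcacccaa"
Scanning for longest run:
  Position 1 ('a'): new char, reset run to 1
  Position 2 ('c'): new char, reset run to 1
  Position 3 ('b'): new char, reset run to 1
  Position 4 ('c'): new char, reset run to 1
  Position 5 ('a'): new char, reset run to 1
  Position 6 ('c'): new char, reset run to 1
  Position 7 ('c'): continues run of 'c', length=2
  Position 8 ('c'): continues run of 'c', length=3
  Position 9 ('a'): new char, reset run to 1
  Position 10 ('a'): continues run of 'a', length=2
Longest run: 'c' with length 3

3


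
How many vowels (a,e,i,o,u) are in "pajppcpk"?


Input: pajppcpk
Checking each character:
  'p' at position 0: consonant
  'a' at position 1: vowel (running total: 1)
  'j' at position 2: consonant
  'p' at position 3: consonant
  'p' at position 4: consonant
  'c' at position 5: consonant
  'p' at position 6: consonant
  'k' at position 7: consonant
Total vowels: 1

1


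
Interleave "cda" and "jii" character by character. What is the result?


Interleaving "cda" and "jii":
  Position 0: 'c' from first, 'j' from second => "cj"
  Position 1: 'd' from first, 'i' from second => "di"
  Position 2: 'a' from first, 'i' from second => "ai"
Result: cjdiai

cjdiai
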